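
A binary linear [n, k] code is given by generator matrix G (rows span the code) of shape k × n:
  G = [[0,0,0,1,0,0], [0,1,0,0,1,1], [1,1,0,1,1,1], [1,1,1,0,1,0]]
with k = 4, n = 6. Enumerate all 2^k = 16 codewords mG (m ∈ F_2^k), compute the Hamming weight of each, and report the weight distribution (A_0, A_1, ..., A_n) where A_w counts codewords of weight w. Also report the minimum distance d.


Weight distribution: A_0 = 1, A_1 = 2, A_2 = 2, A_3 = 4, A_4 = 5, A_5 = 2. Minimum distance d = 1.

Enumerate all 2^4 = 16 messages m ∈ F_2^4.
For each, compute codeword c = mG in F_2^6, then tally its weight.
  m = 0000 → c = 000000, weight = 0.
  m = 1000 → c = 000100, weight = 1.
  m = 0100 → c = 010011, weight = 3.
  m = 1100 → c = 010111, weight = 4.
  m = 0010 → c = 110111, weight = 5.
  m = 1010 → c = 110011, weight = 4.
  m = 0110 → c = 100100, weight = 2.
  m = 1110 → c = 100000, weight = 1.
  m = 0001 → c = 111010, weight = 4.
  m = 1001 → c = 111110, weight = 5.
  m = 0101 → c = 101001, weight = 3.
  m = 1101 → c = 101101, weight = 4.
  m = 0011 → c = 001101, weight = 3.
  m = 1011 → c = 001001, weight = 2.
  m = 0111 → c = 011110, weight = 4.
  m = 1111 → c = 011010, weight = 3.
Tally weights:
  weight 0: 1 codewords.
  weight 1: 2 codewords.
  weight 2: 2 codewords.
  weight 3: 4 codewords.
  weight 4: 5 codewords.
  weight 5: 2 codewords.
Minimum distance d = smallest w > 0 with A_w > 0 = 1.
Sanity: Σ A_w = 16 = 2^4 = 16 ✓.


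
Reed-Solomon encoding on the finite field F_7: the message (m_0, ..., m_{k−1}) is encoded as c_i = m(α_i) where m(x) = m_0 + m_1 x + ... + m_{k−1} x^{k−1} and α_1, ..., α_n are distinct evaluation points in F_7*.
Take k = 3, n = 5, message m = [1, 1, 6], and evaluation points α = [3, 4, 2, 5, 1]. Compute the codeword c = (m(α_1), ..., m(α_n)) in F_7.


c = [2, 3, 6, 2, 1]

Message polynomial: m(x) = 1 + 1·x + 6·x^2 (mod 7).
For each evaluation point α_i, compute m(α_i) mod 7:
  α_1 = 3: Horner steps 6 → 5 → 2, so m(3) = 2.
  α_2 = 4: Horner steps 6 → 4 → 3, so m(4) = 3.
  α_3 = 2: Horner steps 6 → 6 → 6, so m(2) = 6.
  α_4 = 5: Horner steps 6 → 3 → 2, so m(5) = 2.
  α_5 = 1: Horner steps 6 → 0 → 1, so m(1) = 1.
Codeword c = [2, 3, 6, 2, 1] ∈ F_7^5.


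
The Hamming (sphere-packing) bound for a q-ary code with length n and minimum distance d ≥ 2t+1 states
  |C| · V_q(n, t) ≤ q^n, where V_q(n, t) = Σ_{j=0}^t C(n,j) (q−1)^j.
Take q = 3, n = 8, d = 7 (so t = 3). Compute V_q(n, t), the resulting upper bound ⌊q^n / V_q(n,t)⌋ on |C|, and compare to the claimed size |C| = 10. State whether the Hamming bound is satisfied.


V_q(n, t) = 577, q^n = 6561, Hamming bound = 11, |C| = 10 ≤ bound (satisfied).

Step 1: Compute V_q(n, t) = Σ_{j=0}^3 C(n, j) (q−1)^j.
  j = 0: C(8,0)·(2)^0 = 1·1 = 1.
  j = 1: C(8,1)·(2)^1 = 8·2 = 16.
  j = 2: C(8,2)·(2)^2 = 28·4 = 112.
  j = 3: C(8,3)·(2)^3 = 56·8 = 448.
  V_q(n, t) = 1 + 16 + 112 + 448 = 577.
Step 2: q^n = 3^8 = 6561.
Step 3: Hamming bound ⌊q^n / V_q(n,t)⌋ = ⌊6561/577⌋ = 11.
Step 4: Compare |C| = 10 to 11: satisfied.
The claimed |C| lies below the Hamming bound.


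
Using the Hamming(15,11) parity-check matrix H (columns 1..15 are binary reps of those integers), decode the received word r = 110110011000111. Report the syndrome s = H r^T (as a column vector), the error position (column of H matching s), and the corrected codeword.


s = (1, 1, 1, 1)^T, error position = 15, corrected codeword c = 110110011000110

Compute s = H r^T mod 2 one row at a time:
  s_1 = 1 + 1 + 0 + 0 + 0 + 1 + 1 + 1 = 5 ≡ 1 (mod 2).
  s_2 = 1 + 1 + 0 + 0 + 0 + 1 + 1 + 1 = 5 ≡ 1 (mod 2).
  s_3 = 1 + 0 + 0 + 0 + 0 + 0 + 1 + 1 = 3 ≡ 1 (mod 2).
  s_4 = 1 + 0 + 1 + 0 + 1 + 0 + 1 + 1 = 5 ≡ 1 (mod 2).
s = (1, 1, 1, 1)^T — this equals column 15 of H (binary 1111), so error is at position 15.
Correct: flip bit 15 of r = 110110011000111 to get c = 110110011000110.


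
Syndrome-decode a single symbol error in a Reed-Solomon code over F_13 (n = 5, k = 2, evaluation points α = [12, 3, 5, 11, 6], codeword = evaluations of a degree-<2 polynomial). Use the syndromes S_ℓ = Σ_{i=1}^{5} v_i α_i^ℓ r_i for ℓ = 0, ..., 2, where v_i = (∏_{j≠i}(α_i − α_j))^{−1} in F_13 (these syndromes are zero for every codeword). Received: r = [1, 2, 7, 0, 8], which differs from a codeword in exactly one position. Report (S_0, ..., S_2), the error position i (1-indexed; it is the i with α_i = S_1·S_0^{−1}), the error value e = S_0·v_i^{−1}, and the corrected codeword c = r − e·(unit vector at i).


S = (12, 10, 4), error at position 2, error magnitude e = 10, c = [1, 5, 7, 0, 8].

Step 1: column multipliers v_i = (∏_{j≠i}(α_i − α_j))^{−1} mod 13.
  i = 1 (α = 12): (12−3)(12−5)(12−11)(12−6) = 9·7·1·6 = 378 ≡ 1, so v_1 = 1^{−1} = 1 (mod 13).
  i = 2 (α = 3): (3−12)(3−5)(3−11)(3−6) = (−9)·(−2)·(−8)·(−3) = 432 ≡ 3, so v_2 = 3^{−1} = 9 (mod 13).
  i = 3 (α = 5): (5−12)(5−3)(5−11)(5−6) = (−7)·2·(−6)·(−1) = −84 ≡ 7, so v_3 = 7^{−1} = 2 (mod 13).
  i = 4 (α = 11): (11−12)(11−3)(11−5)(11−6) = (−1)·8·6·5 = −240 ≡ 7, so v_4 = 7^{−1} = 2 (mod 13).
  i = 5 (α = 6): (6−12)(6−3)(6−5)(6−11) = (−6)·3·1·(−5) = 90 ≡ 12, so v_5 = 12^{−1} = 12 (mod 13).
  v = [1, 9, 2, 2, 12].
Step 2: syndromes of r = [1, 2, 7, 0, 8] (all sums mod 13).
  S_0 = Σ v_i r_i = 1·1 + 9·2 + 2·7 + 2·0 + 12·8 = 129 ≡ 12.
  S_1 = Σ v_i α_i r_i = 1·12·1 + 9·3·2 + 2·5·7 + 2·11·0 + 12·6·8 = 712 ≡ 10.
  α_i^2 mod 13 = [1, 9, 12, 4, 10].
  S_2 = Σ v_i α_i^2 r_i = 1·1·1 + 9·9·2 + 2·12·7 + 2·4·0 + 12·10·8 = 1291 ≡ 4.
  S = (12, 10, 4) ≠ 0, so r is not a codeword (an error is present).
Step 3: locate the error. For a single error e at position i, S_ℓ = v_i·e·α_i^ℓ, so α_err = S_1/S_0.
  S_0^{−1} = 12^{−1} = 12 (mod 13), so α_err = 10·12 = 120 ≡ 3 = α_2. Error position i = 2.
  Consistency check: S_2/S_1 = 4·4 = 16 ≡ 3 = α_err ✓ (single-error assumption holds).
Step 4: error magnitude e = S_0/v_2 = S_0·∏_{j≠2}(α_2 − α_j) = 12·3 = 36 ≡ 10 (mod 13).
Step 5: correct position 2: c_2 = r_2 − e = 2 − 10 ≡ 5 (mod 13). Hence c = [1, 5, 7, 0, 8].
  Check: interpolating c through the α_i gives m(x) = 2 + 1·x (degree < 2) with m(α_i) = c_i for every i, so c is indeed a codeword.


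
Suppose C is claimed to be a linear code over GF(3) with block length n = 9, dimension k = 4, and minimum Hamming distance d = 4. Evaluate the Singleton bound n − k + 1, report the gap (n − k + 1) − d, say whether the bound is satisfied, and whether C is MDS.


Singleton RHS = n − k + 1 = 6, slack = 2, bound satisfied, not MDS.

Singleton bound: d ≤ n − k + 1.
Here n = 9, k = 4, so n − k + 1 = 6.
Given d = 4, check d ≤ 6: YES.
Slack = (n − k + 1) − d = 2.
The code is NOT MDS (slack = 2 > 0).
Description: the claimed parameters are [9, 4, 4]_3; such a code would be non-MDS.


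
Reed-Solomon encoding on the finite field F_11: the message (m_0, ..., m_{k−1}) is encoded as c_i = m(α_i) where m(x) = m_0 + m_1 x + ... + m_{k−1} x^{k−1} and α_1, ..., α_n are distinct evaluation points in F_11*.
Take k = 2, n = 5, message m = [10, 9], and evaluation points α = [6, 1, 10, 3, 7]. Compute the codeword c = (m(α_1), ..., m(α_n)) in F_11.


c = [9, 8, 1, 4, 7]

Message polynomial: m(x) = 10 + 9·x (mod 11).
For each evaluation point α_i, compute m(α_i) mod 11:
  α_1 = 6: Horner steps 9 → 9, so m(6) = 9.
  α_2 = 1: Horner steps 9 → 8, so m(1) = 8.
  α_3 = 10: Horner steps 9 → 1, so m(10) = 1.
  α_4 = 3: Horner steps 9 → 4, so m(3) = 4.
  α_5 = 7: Horner steps 9 → 7, so m(7) = 7.
Codeword c = [9, 8, 1, 4, 7] ∈ F_11^5.


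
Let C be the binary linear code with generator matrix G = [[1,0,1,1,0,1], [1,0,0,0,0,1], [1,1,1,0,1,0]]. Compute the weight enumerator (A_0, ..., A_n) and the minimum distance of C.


Weight distribution: A_0 = 1, A_2 = 2, A_4 = 5. Minimum distance d = 2.

Enumerate all 2^3 = 8 messages m ∈ F_2^3.
For each, compute codeword c = mG in F_2^6, then tally its weight.
  m = 000 → c = 000000, weight = 0.
  m = 100 → c = 101101, weight = 4.
  m = 010 → c = 100001, weight = 2.
  m = 110 → c = 001100, weight = 2.
  m = 001 → c = 111010, weight = 4.
  m = 101 → c = 010111, weight = 4.
  m = 011 → c = 011011, weight = 4.
  m = 111 → c = 110110, weight = 4.
Tally weights:
  weight 0: 1 codewords.
  weight 2: 2 codewords.
  weight 4: 5 codewords.
Minimum distance d = smallest w > 0 with A_w > 0 = 2.
Sanity: Σ A_w = 8 = 2^3 = 8 ✓.


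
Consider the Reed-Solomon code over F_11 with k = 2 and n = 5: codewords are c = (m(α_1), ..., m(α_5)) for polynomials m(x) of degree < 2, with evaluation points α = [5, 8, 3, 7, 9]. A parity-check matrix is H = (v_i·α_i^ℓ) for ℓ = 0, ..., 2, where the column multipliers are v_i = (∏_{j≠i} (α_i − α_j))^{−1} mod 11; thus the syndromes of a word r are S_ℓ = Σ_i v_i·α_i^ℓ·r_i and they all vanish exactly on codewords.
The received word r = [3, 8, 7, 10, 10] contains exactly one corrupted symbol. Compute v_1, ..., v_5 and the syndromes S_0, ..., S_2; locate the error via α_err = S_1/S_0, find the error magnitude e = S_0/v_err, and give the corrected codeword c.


S = (1, 9, 4), error at position 5, error magnitude e = 4, c = [3, 8, 7, 10, 6].

Step 1: column multipliers v_i = (∏_{j≠i}(α_i − α_j))^{−1} mod 11.
  i = 1 (α = 5): (5−8)(5−3)(5−7)(5−9) = (−3)·2·(−2)·(−4) = −48 ≡ 7, so v_1 = 7^{−1} = 8 (mod 11).
  i = 2 (α = 8): (8−5)(8−3)(8−7)(8−9) = 3·5·1·(−1) = −15 ≡ 7, so v_2 = 7^{−1} = 8 (mod 11).
  i = 3 (α = 3): (3−5)(3−8)(3−7)(3−9) = (−2)·(−5)·(−4)·(−6) = 240 ≡ 9, so v_3 = 9^{−1} = 5 (mod 11).
  i = 4 (α = 7): (7−5)(7−8)(7−3)(7−9) = 2·(−1)·4·(−2) = 16 ≡ 5, so v_4 = 5^{−1} = 9 (mod 11).
  i = 5 (α = 9): (9−5)(9−8)(9−3)(9−7) = 4·1·6·2 = 48 ≡ 4, so v_5 = 4^{−1} = 3 (mod 11).
  v = [8, 8, 5, 9, 3].
Step 2: syndromes of r = [3, 8, 7, 10, 10] (all sums mod 11).
  S_0 = Σ v_i r_i = 8·3 + 8·8 + 5·7 + 9·10 + 3·10 = 243 ≡ 1.
  S_1 = Σ v_i α_i r_i = 8·5·3 + 8·8·8 + 5·3·7 + 9·7·10 + 3·9·10 = 1637 ≡ 9.
  α_i^2 mod 11 = [3, 9, 9, 5, 4].
  S_2 = Σ v_i α_i^2 r_i = 8·3·3 + 8·9·8 + 5·9·7 + 9·5·10 + 3·4·10 = 1533 ≡ 4.
  S = (1, 9, 4) ≠ 0, so r is not a codeword (an error is present).
Step 3: locate the error. For a single error e at position i, S_ℓ = v_i·e·α_i^ℓ, so α_err = S_1/S_0.
  S_0^{−1} = 1^{−1} = 1 (mod 11), so α_err = 9·1 = 9 ≡ 9 = α_5. Error position i = 5.
  Consistency check: S_2/S_1 = 4·5 = 20 ≡ 9 = α_err ✓ (single-error assumption holds).
Step 4: error magnitude e = S_0/v_5 = S_0·∏_{j≠5}(α_5 − α_j) = 1·4 = 4 ≡ 4 (mod 11).
Step 5: correct position 5: c_5 = r_5 − e = 10 − 4 ≡ 6 (mod 11). Hence c = [3, 8, 7, 10, 6].
  Check: interpolating c through the α_i gives m(x) = 2 + 9·x (degree < 2) with m(α_i) = c_i for every i, so c is indeed a codeword.


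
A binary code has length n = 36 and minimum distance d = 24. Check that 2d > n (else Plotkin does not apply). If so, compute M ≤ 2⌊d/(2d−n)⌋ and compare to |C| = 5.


Plotkin bound M ≤ 4; given |C| = 5 > bound (violated).

Check applicability: 2d = 48, n = 36.
2d − n = 12 > 0, so Plotkin applies.
Compute d/(2d−n) = 24/12 ≈ 2.0000.
⌊d/(2d−n)⌋ = 2.
Plotkin bound: M ≤ 2·2 = 4.
Given |C| = 5, check: VIOLATED.
This |C| is above the Plotkin bound, so no binary code with n = 36, d = 24 and 5 codewords exists.


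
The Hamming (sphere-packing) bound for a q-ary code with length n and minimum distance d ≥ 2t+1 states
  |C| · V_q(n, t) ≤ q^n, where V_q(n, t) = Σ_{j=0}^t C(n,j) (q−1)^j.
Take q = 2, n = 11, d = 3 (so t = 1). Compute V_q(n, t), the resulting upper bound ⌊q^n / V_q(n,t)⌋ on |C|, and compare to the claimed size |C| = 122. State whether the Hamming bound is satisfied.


V_q(n, t) = 12, q^n = 2048, Hamming bound = 170, |C| = 122 ≤ bound (satisfied).

Step 1: Compute V_q(n, t) = Σ_{j=0}^1 C(n, j) (q−1)^j.
  j = 0: C(11,0)·(1)^0 = 1·1 = 1.
  j = 1: C(11,1)·(1)^1 = 11·1 = 11.
  V_q(n, t) = 1 + 11 = 12.
Step 2: q^n = 2^11 = 2048.
Step 3: Hamming bound ⌊q^n / V_q(n,t)⌋ = ⌊2048/12⌋ = 170.
Step 4: Compare |C| = 122 to 170: satisfied.
The claimed |C| lies below the Hamming bound.


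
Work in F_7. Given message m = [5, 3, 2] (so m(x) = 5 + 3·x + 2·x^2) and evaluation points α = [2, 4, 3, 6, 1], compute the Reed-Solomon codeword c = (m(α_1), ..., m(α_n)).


c = [5, 0, 4, 4, 3]

Message polynomial: m(x) = 5 + 3·x + 2·x^2 (mod 7).
For each evaluation point α_i, compute m(α_i) mod 7:
  α_1 = 2: Horner steps 2 → 0 → 5, so m(2) = 5.
  α_2 = 4: Horner steps 2 → 4 → 0, so m(4) = 0.
  α_3 = 3: Horner steps 2 → 2 → 4, so m(3) = 4.
  α_4 = 6: Horner steps 2 → 1 → 4, so m(6) = 4.
  α_5 = 1: Horner steps 2 → 5 → 3, so m(1) = 3.
Codeword c = [5, 0, 4, 4, 3] ∈ F_7^5.


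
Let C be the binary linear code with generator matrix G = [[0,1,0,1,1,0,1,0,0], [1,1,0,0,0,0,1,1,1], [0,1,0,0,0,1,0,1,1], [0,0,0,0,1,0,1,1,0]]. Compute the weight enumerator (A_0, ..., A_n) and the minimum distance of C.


Weight distribution: A_0 = 1, A_3 = 4, A_4 = 5, A_5 = 4, A_6 = 2. Minimum distance d = 3.

Enumerate all 2^4 = 16 messages m ∈ F_2^4.
For each, compute codeword c = mG in F_2^9, then tally its weight.
  m = 0000 → c = 000000000, weight = 0.
  m = 1000 → c = 010110100, weight = 4.
  m = 0100 → c = 110000111, weight = 5.
  m = 1100 → c = 100110011, weight = 5.
  m = 0010 → c = 010001011, weight = 4.
  m = 1010 → c = 000111111, weight = 6.
  m = 0110 → c = 100001100, weight = 3.
  m = 1110 → c = 110111000, weight = 5.
  m = 0001 → c = 000010110, weight = 3.
  m = 1001 → c = 010100010, weight = 3.
  m = 0101 → c = 110010001, weight = 4.
  m = 1101 → c = 100100101, weight = 4.
  m = 0011 → c = 010011101, weight = 5.
  m = 1011 → c = 000101001, weight = 3.
  m = 0111 → c = 100011010, weight = 4.
  m = 1111 → c = 110101110, weight = 6.
Tally weights:
  weight 0: 1 codewords.
  weight 3: 4 codewords.
  weight 4: 5 codewords.
  weight 5: 4 codewords.
  weight 6: 2 codewords.
Minimum distance d = smallest w > 0 with A_w > 0 = 3.
Sanity: Σ A_w = 16 = 2^4 = 16 ✓.


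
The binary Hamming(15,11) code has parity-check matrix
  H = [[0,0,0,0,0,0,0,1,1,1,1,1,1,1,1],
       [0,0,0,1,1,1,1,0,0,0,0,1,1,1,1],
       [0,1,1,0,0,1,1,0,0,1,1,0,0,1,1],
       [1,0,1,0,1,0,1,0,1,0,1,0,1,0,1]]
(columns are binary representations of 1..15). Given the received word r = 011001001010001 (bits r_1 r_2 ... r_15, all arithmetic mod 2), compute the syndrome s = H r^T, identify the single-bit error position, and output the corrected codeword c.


s = (1, 0, 1, 0)^T, error position = 10, corrected codeword c = 011001001110001

Compute s = H r^T mod 2 one row at a time:
  s_1 = 0 + 1 + 0 + 1 + 0 + 0 + 0 + 1 = 3 ≡ 1 (mod 2).
  s_2 = 0 + 0 + 1 + 0 + 0 + 0 + 0 + 1 = 2 ≡ 0 (mod 2).
  s_3 = 1 + 1 + 1 + 0 + 0 + 1 + 0 + 1 = 5 ≡ 1 (mod 2).
  s_4 = 0 + 1 + 0 + 0 + 1 + 1 + 0 + 1 = 4 ≡ 0 (mod 2).
s = (1, 0, 1, 0)^T — this equals column 10 of H (binary 1010), so error is at position 10.
Correct: flip bit 10 of r = 011001001010001 to get c = 011001001110001.


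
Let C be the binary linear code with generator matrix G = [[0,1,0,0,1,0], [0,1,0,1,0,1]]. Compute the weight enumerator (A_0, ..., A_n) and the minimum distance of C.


Weight distribution: A_0 = 1, A_2 = 1, A_3 = 2. Minimum distance d = 2.

Enumerate all 2^2 = 4 messages m ∈ F_2^2.
For each, compute codeword c = mG in F_2^6, then tally its weight.
  m = 00 → c = 000000, weight = 0.
  m = 10 → c = 010010, weight = 2.
  m = 01 → c = 010101, weight = 3.
  m = 11 → c = 000111, weight = 3.
Tally weights:
  weight 0: 1 codewords.
  weight 2: 1 codewords.
  weight 3: 2 codewords.
Minimum distance d = smallest w > 0 with A_w > 0 = 2.
Sanity: Σ A_w = 4 = 2^2 = 4 ✓.


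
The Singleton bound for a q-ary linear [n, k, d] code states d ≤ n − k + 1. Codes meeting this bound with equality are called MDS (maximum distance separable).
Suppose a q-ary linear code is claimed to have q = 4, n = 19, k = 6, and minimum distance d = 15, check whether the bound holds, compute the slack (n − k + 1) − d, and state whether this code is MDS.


Singleton RHS = n − k + 1 = 14, slack = -1, bound violated (no such code; not MDS).

Singleton bound: d ≤ n − k + 1.
Here n = 19, k = 6, so n − k + 1 = 14.
Given d = 15, check d ≤ 14: NO.
Slack = (n − k + 1) − d = -1.
The slack is negative: d = 15 exceeds n − k + 1 = 14 by 1, so the Singleton bound is violated and no linear [19, 6, 15]_4 code can exist. In particular it is not MDS (MDS requires d = n − k + 1 exactly).
Description: the claimed parameters are [19, 6, 15]_4; such a code would be impossible (violates the Singleton bound).


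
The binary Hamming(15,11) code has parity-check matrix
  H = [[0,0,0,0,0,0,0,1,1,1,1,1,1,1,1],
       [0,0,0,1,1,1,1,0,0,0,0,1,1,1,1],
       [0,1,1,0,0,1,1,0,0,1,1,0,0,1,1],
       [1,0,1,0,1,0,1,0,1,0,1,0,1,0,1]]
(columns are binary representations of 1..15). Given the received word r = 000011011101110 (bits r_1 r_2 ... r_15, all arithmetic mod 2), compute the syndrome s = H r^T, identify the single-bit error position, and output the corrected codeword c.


s = (0, 1, 1, 1)^T, error position = 7, corrected codeword c = 000011111101110

Compute s = H r^T mod 2 one row at a time:
  s_1 = 1 + 1 + 1 + 0 + 1 + 1 + 1 + 0 = 6 ≡ 0 (mod 2).
  s_2 = 0 + 1 + 1 + 0 + 1 + 1 + 1 + 0 = 5 ≡ 1 (mod 2).
  s_3 = 0 + 0 + 1 + 0 + 1 + 0 + 1 + 0 = 3 ≡ 1 (mod 2).
  s_4 = 0 + 0 + 1 + 0 + 1 + 0 + 1 + 0 = 3 ≡ 1 (mod 2).
s = (0, 1, 1, 1)^T — this equals column 7 of H (binary 0111), so error is at position 7.
Correct: flip bit 7 of r = 000011011101110 to get c = 000011111101110.


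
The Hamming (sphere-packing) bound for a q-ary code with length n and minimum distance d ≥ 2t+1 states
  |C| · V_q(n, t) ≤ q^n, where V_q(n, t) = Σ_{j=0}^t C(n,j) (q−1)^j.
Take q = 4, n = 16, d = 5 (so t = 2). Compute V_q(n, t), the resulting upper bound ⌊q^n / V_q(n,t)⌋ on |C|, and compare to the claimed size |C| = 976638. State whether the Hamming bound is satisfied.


V_q(n, t) = 1129, q^n = 4294967296, Hamming bound = 3804222, |C| = 976638 ≤ bound (satisfied).

Step 1: Compute V_q(n, t) = Σ_{j=0}^2 C(n, j) (q−1)^j.
  j = 0: C(16,0)·(3)^0 = 1·1 = 1.
  j = 1: C(16,1)·(3)^1 = 16·3 = 48.
  j = 2: C(16,2)·(3)^2 = 120·9 = 1080.
  V_q(n, t) = 1 + 48 + 1080 = 1129.
Step 2: q^n = 4^16 = 4294967296.
Step 3: Hamming bound ⌊q^n / V_q(n,t)⌋ = ⌊4294967296/1129⌋ = 3804222.
Step 4: Compare |C| = 976638 to 3804222: satisfied.
The claimed |C| lies below the Hamming bound.


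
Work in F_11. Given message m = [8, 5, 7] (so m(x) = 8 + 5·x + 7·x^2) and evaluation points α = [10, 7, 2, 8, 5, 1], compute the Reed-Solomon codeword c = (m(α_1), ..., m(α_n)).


c = [10, 1, 2, 1, 10, 9]

Message polynomial: m(x) = 8 + 5·x + 7·x^2 (mod 11).
For each evaluation point α_i, compute m(α_i) mod 11:
  α_1 = 10: Horner steps 7 → 9 → 10, so m(10) = 10.
  α_2 = 7: Horner steps 7 → 10 → 1, so m(7) = 1.
  α_3 = 2: Horner steps 7 → 8 → 2, so m(2) = 2.
  α_4 = 8: Horner steps 7 → 6 → 1, so m(8) = 1.
  α_5 = 5: Horner steps 7 → 7 → 10, so m(5) = 10.
  α_6 = 1: Horner steps 7 → 1 → 9, so m(1) = 9.
Codeword c = [10, 1, 2, 1, 10, 9] ∈ F_11^6.


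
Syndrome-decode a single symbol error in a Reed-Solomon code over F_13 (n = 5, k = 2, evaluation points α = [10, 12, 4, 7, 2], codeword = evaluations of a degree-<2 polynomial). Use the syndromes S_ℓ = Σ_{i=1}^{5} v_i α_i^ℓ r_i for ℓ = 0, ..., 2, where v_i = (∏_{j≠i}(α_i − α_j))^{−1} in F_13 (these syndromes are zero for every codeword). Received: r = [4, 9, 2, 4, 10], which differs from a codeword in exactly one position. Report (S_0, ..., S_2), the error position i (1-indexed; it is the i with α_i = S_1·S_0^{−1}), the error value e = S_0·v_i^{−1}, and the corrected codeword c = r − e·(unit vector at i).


S = (10, 5, 9), error at position 4, error magnitude e = 1, c = [4, 9, 2, 3, 10].

Step 1: column multipliers v_i = (∏_{j≠i}(α_i − α_j))^{−1} mod 13.
  i = 1 (α = 10): (10−12)(10−4)(10−7)(10−2) = (−2)·6·3·8 = −288 ≡ 11, so v_1 = 11^{−1} = 6 (mod 13).
  i = 2 (α = 12): (12−10)(12−4)(12−7)(12−2) = 2·8·5·10 = 800 ≡ 7, so v_2 = 7^{−1} = 2 (mod 13).
  i = 3 (α = 4): (4−10)(4−12)(4−7)(4−2) = (−6)·(−8)·(−3)·2 = −288 ≡ 11, so v_3 = 11^{−1} = 6 (mod 13).
  i = 4 (α = 7): (7−10)(7−12)(7−4)(7−2) = (−3)·(−5)·3·5 = 225 ≡ 4, so v_4 = 4^{−1} = 10 (mod 13).
  i = 5 (α = 2): (2−10)(2−12)(2−4)(2−7) = (−8)·(−10)·(−2)·(−5) = 800 ≡ 7, so v_5 = 7^{−1} = 2 (mod 13).
  v = [6, 2, 6, 10, 2].
Step 2: syndromes of r = [4, 9, 2, 4, 10] (all sums mod 13).
  S_0 = Σ v_i r_i = 6·4 + 2·9 + 6·2 + 10·4 + 2·10 = 114 ≡ 10.
  S_1 = Σ v_i α_i r_i = 6·10·4 + 2·12·9 + 6·4·2 + 10·7·4 + 2·2·10 = 824 ≡ 5.
  α_i^2 mod 13 = [9, 1, 3, 10, 4].
  S_2 = Σ v_i α_i^2 r_i = 6·9·4 + 2·1·9 + 6·3·2 + 10·10·4 + 2·4·10 = 750 ≡ 9.
  S = (10, 5, 9) ≠ 0, so r is not a codeword (an error is present).
Step 3: locate the error. For a single error e at position i, S_ℓ = v_i·e·α_i^ℓ, so α_err = S_1/S_0.
  S_0^{−1} = 10^{−1} = 4 (mod 13), so α_err = 5·4 = 20 ≡ 7 = α_4. Error position i = 4.
  Consistency check: S_2/S_1 = 9·8 = 72 ≡ 7 = α_err ✓ (single-error assumption holds).
Step 4: error magnitude e = S_0/v_4 = S_0·∏_{j≠4}(α_4 − α_j) = 10·4 = 40 ≡ 1 (mod 13).
Step 5: correct position 4: c_4 = r_4 − e = 4 − 1 ≡ 3 (mod 13). Hence c = [4, 9, 2, 3, 10].
  Check: interpolating c through the α_i gives m(x) = 5 + 9·x (degree < 2) with m(α_i) = c_i for every i, so c is indeed a codeword.


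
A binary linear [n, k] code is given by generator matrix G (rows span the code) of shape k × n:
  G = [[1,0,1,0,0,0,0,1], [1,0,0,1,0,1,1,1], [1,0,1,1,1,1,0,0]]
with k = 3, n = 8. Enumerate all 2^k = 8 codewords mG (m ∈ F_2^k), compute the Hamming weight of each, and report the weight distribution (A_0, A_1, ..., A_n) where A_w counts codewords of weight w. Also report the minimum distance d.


Weight distribution: A_0 = 1, A_3 = 2, A_4 = 3, A_5 = 2. Minimum distance d = 3.

Enumerate all 2^3 = 8 messages m ∈ F_2^3.
For each, compute codeword c = mG in F_2^8, then tally its weight.
  m = 000 → c = 00000000, weight = 0.
  m = 100 → c = 10100001, weight = 3.
  m = 010 → c = 10010111, weight = 5.
  m = 110 → c = 00110110, weight = 4.
  m = 001 → c = 10111100, weight = 5.
  m = 101 → c = 00011101, weight = 4.
  m = 011 → c = 00101011, weight = 4.
  m = 111 → c = 10001010, weight = 3.
Tally weights:
  weight 0: 1 codewords.
  weight 3: 2 codewords.
  weight 4: 3 codewords.
  weight 5: 2 codewords.
Minimum distance d = smallest w > 0 with A_w > 0 = 3.
Sanity: Σ A_w = 8 = 2^3 = 8 ✓.


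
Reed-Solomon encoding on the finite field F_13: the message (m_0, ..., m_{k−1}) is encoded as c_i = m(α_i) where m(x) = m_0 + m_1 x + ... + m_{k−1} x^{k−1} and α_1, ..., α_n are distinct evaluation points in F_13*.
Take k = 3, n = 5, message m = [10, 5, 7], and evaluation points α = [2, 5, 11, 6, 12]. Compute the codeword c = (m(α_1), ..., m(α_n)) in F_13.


c = [9, 2, 2, 6, 12]

Message polynomial: m(x) = 10 + 5·x + 7·x^2 (mod 13).
For each evaluation point α_i, compute m(α_i) mod 13:
  α_1 = 2: Horner steps 7 → 6 → 9, so m(2) = 9.
  α_2 = 5: Horner steps 7 → 1 → 2, so m(5) = 2.
  α_3 = 11: Horner steps 7 → 4 → 2, so m(11) = 2.
  α_4 = 6: Horner steps 7 → 8 → 6, so m(6) = 6.
  α_5 = 12: Horner steps 7 → 11 → 12, so m(12) = 12.
Codeword c = [9, 2, 2, 6, 12] ∈ F_13^5.


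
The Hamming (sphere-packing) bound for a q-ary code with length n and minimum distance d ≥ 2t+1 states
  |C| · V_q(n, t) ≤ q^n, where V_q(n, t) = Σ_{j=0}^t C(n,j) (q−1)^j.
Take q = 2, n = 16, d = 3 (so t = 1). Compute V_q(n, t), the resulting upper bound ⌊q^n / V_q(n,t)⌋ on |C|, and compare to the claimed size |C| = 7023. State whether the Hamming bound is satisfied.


V_q(n, t) = 17, q^n = 65536, Hamming bound = 3855, |C| = 7023 > bound (violated).

Step 1: Compute V_q(n, t) = Σ_{j=0}^1 C(n, j) (q−1)^j.
  j = 0: C(16,0)·(1)^0 = 1·1 = 1.
  j = 1: C(16,1)·(1)^1 = 16·1 = 16.
  V_q(n, t) = 1 + 16 = 17.
Step 2: q^n = 2^16 = 65536.
Step 3: Hamming bound ⌊q^n / V_q(n,t)⌋ = ⌊65536/17⌋ = 3855.
Step 4: Compare |C| = 7023 to 3855: violated.
The claimed |C| lies above the Hamming bound, so no 2-ary code of length 16 with d ≥ 3 can have 7023 codewords.


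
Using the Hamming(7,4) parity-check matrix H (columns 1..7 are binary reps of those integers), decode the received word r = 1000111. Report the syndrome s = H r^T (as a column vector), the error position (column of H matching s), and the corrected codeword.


s = (1, 0, 1)^T, error position = 5, corrected codeword c = 1000011

Compute s = H r^T mod 2 one row at a time:
  s_1 = 0 + 1 + 1 + 1 = 3 ≡ 1 (mod 2).
  s_2 = 0 + 0 + 1 + 1 = 2 ≡ 0 (mod 2).
  s_3 = 1 + 0 + 1 + 1 = 3 ≡ 1 (mod 2).
s = (1, 0, 1)^T — this equals column 5 of H (binary 101), so error is at position 5.
Correct: flip bit 5 of r = 1000111 to get c = 1000011.


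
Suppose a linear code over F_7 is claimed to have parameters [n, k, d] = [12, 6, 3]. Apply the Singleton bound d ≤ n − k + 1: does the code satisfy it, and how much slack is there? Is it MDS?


Singleton RHS = n − k + 1 = 7, slack = 4, bound satisfied, not MDS.

Singleton bound: d ≤ n − k + 1.
Here n = 12, k = 6, so n − k + 1 = 7.
Given d = 3, check d ≤ 7: YES.
Slack = (n − k + 1) − d = 4.
The code is NOT MDS (slack = 4 > 0).
Description: the claimed parameters are [12, 6, 3]_7; such a code would be non-MDS.


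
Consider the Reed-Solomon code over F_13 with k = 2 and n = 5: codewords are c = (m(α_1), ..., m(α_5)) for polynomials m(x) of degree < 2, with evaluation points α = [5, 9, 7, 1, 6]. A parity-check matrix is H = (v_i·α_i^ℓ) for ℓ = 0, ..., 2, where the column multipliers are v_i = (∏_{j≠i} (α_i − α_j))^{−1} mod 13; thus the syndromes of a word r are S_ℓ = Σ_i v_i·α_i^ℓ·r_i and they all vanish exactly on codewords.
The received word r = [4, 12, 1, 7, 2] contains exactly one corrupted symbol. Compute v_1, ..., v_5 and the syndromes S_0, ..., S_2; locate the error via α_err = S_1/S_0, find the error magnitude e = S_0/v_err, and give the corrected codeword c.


S = (2, 10, 11), error at position 1, error magnitude e = 1, c = [3, 12, 1, 7, 2].

Step 1: column multipliers v_i = (∏_{j≠i}(α_i − α_j))^{−1} mod 13.
  i = 1 (α = 5): (5−9)(5−7)(5−1)(5−6) = (−4)·(−2)·4·(−1) = −32 ≡ 7, so v_1 = 7^{−1} = 2 (mod 13).
  i = 2 (α = 9): (9−5)(9−7)(9−1)(9−6) = 4·2·8·3 = 192 ≡ 10, so v_2 = 10^{−1} = 4 (mod 13).
  i = 3 (α = 7): (7−5)(7−9)(7−1)(7−6) = 2·(−2)·6·1 = −24 ≡ 2, so v_3 = 2^{−1} = 7 (mod 13).
  i = 4 (α = 1): (1−5)(1−9)(1−7)(1−6) = (−4)·(−8)·(−6)·(−5) = 960 ≡ 11, so v_4 = 11^{−1} = 6 (mod 13).
  i = 5 (α = 6): (6−5)(6−9)(6−7)(6−1) = 1·(−3)·(−1)·5 = 15 ≡ 2, so v_5 = 2^{−1} = 7 (mod 13).
  v = [2, 4, 7, 6, 7].
Step 2: syndromes of r = [4, 12, 1, 7, 2] (all sums mod 13).
  S_0 = Σ v_i r_i = 2·4 + 4·12 + 7·1 + 6·7 + 7·2 = 119 ≡ 2.
  S_1 = Σ v_i α_i r_i = 2·5·4 + 4·9·12 + 7·7·1 + 6·1·7 + 7·6·2 = 647 ≡ 10.
  α_i^2 mod 13 = [12, 3, 10, 1, 10].
  S_2 = Σ v_i α_i^2 r_i = 2·12·4 + 4·3·12 + 7·10·1 + 6·1·7 + 7·10·2 = 492 ≡ 11.
  S = (2, 10, 11) ≠ 0, so r is not a codeword (an error is present).
Step 3: locate the error. For a single error e at position i, S_ℓ = v_i·e·α_i^ℓ, so α_err = S_1/S_0.
  S_0^{−1} = 2^{−1} = 7 (mod 13), so α_err = 10·7 = 70 ≡ 5 = α_1. Error position i = 1.
  Consistency check: S_2/S_1 = 11·4 = 44 ≡ 5 = α_err ✓ (single-error assumption holds).
Step 4: error magnitude e = S_0/v_1 = S_0·∏_{j≠1}(α_1 − α_j) = 2·7 = 14 ≡ 1 (mod 13).
Step 5: correct position 1: c_1 = r_1 − e = 4 − 1 ≡ 3 (mod 13). Hence c = [3, 12, 1, 7, 2].
  Check: interpolating c through the α_i gives m(x) = 8 + 12·x (degree < 2) with m(α_i) = c_i for every i, so c is indeed a codeword.


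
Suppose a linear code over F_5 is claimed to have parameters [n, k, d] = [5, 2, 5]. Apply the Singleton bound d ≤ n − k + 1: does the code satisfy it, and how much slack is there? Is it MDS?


Singleton RHS = n − k + 1 = 4, slack = -1, bound violated (no such code; not MDS).

Singleton bound: d ≤ n − k + 1.
Here n = 5, k = 2, so n − k + 1 = 4.
Given d = 5, check d ≤ 4: NO.
Slack = (n − k + 1) − d = -1.
The slack is negative: d = 5 exceeds n − k + 1 = 4 by 1, so the Singleton bound is violated and no linear [5, 2, 5]_5 code can exist. In particular it is not MDS (MDS requires d = n − k + 1 exactly).
Description: the claimed parameters are [5, 2, 5]_5; such a code would be impossible (violates the Singleton bound).


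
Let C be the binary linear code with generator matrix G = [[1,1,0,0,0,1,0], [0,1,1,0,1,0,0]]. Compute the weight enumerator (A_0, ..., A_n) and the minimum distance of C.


Weight distribution: A_0 = 1, A_3 = 2, A_4 = 1. Minimum distance d = 3.

Enumerate all 2^2 = 4 messages m ∈ F_2^2.
For each, compute codeword c = mG in F_2^7, then tally its weight.
  m = 00 → c = 0000000, weight = 0.
  m = 10 → c = 1100010, weight = 3.
  m = 01 → c = 0110100, weight = 3.
  m = 11 → c = 1010110, weight = 4.
Tally weights:
  weight 0: 1 codewords.
  weight 3: 2 codewords.
  weight 4: 1 codewords.
Minimum distance d = smallest w > 0 with A_w > 0 = 3.
Sanity: Σ A_w = 4 = 2^2 = 4 ✓.


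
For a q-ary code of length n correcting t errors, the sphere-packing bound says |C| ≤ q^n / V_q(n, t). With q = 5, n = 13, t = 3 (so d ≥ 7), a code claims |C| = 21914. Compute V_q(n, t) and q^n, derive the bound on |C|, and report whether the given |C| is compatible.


V_q(n, t) = 19605, q^n = 1220703125, Hamming bound = 62264, |C| = 21914 ≤ bound (satisfied).

Step 1: Compute V_q(n, t) = Σ_{j=0}^3 C(n, j) (q−1)^j.
  j = 0: C(13,0)·(4)^0 = 1·1 = 1.
  j = 1: C(13,1)·(4)^1 = 13·4 = 52.
  j = 2: C(13,2)·(4)^2 = 78·16 = 1248.
  j = 3: C(13,3)·(4)^3 = 286·64 = 18304.
  V_q(n, t) = 1 + 52 + 1248 + 18304 = 19605.
Step 2: q^n = 5^13 = 1220703125.
Step 3: Hamming bound ⌊q^n / V_q(n,t)⌋ = ⌊1220703125/19605⌋ = 62264.
Step 4: Compare |C| = 21914 to 62264: satisfied.
The claimed |C| lies below the Hamming bound.


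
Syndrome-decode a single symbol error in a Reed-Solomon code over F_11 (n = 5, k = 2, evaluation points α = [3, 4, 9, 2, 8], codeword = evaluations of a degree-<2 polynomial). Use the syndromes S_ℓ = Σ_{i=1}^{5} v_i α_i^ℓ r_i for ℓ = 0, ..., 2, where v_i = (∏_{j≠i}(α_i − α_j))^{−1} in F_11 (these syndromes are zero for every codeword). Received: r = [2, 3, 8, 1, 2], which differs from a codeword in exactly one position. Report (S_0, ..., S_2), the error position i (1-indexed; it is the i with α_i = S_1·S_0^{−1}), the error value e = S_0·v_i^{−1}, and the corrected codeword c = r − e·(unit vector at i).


S = (6, 4, 10), error at position 5, error magnitude e = 6, c = [2, 3, 8, 1, 7].

Step 1: column multipliers v_i = (∏_{j≠i}(α_i − α_j))^{−1} mod 11.
  i = 1 (α = 3): (3−4)(3−9)(3−2)(3−8) = (−1)·(−6)·1·(−5) = −30 ≡ 3, so v_1 = 3^{−1} = 4 (mod 11).
  i = 2 (α = 4): (4−3)(4−9)(4−2)(4−8) = 1·(−5)·2·(−4) = 40 ≡ 7, so v_2 = 7^{−1} = 8 (mod 11).
  i = 3 (α = 9): (9−3)(9−4)(9−2)(9−8) = 6·5·7·1 = 210 ≡ 1, so v_3 = 1^{−1} = 1 (mod 11).
  i = 4 (α = 2): (2−3)(2−4)(2−9)(2−8) = (−1)·(−2)·(−7)·(−6) = 84 ≡ 7, so v_4 = 7^{−1} = 8 (mod 11).
  i = 5 (α = 8): (8−3)(8−4)(8−9)(8−2) = 5·4·(−1)·6 = −120 ≡ 1, so v_5 = 1^{−1} = 1 (mod 11).
  v = [4, 8, 1, 8, 1].
Step 2: syndromes of r = [2, 3, 8, 1, 2] (all sums mod 11).
  S_0 = Σ v_i r_i = 4·2 + 8·3 + 1·8 + 8·1 + 1·2 = 50 ≡ 6.
  S_1 = Σ v_i α_i r_i = 4·3·2 + 8·4·3 + 1·9·8 + 8·2·1 + 1·8·2 = 224 ≡ 4.
  α_i^2 mod 11 = [9, 5, 4, 4, 9].
  S_2 = Σ v_i α_i^2 r_i = 4·9·2 + 8·5·3 + 1·4·8 + 8·4·1 + 1·9·2 = 274 ≡ 10.
  S = (6, 4, 10) ≠ 0, so r is not a codeword (an error is present).
Step 3: locate the error. For a single error e at position i, S_ℓ = v_i·e·α_i^ℓ, so α_err = S_1/S_0.
  S_0^{−1} = 6^{−1} = 2 (mod 11), so α_err = 4·2 = 8 ≡ 8 = α_5. Error position i = 5.
  Consistency check: S_2/S_1 = 10·3 = 30 ≡ 8 = α_err ✓ (single-error assumption holds).
Step 4: error magnitude e = S_0/v_5 = S_0·∏_{j≠5}(α_5 − α_j) = 6·1 = 6 ≡ 6 (mod 11).
Step 5: correct position 5: c_5 = r_5 − e = 2 − 6 ≡ 7 (mod 11). Hence c = [2, 3, 8, 1, 7].
  Check: interpolating c through the α_i gives m(x) = 10 + 1·x (degree < 2) with m(α_i) = c_i for every i, so c is indeed a codeword.


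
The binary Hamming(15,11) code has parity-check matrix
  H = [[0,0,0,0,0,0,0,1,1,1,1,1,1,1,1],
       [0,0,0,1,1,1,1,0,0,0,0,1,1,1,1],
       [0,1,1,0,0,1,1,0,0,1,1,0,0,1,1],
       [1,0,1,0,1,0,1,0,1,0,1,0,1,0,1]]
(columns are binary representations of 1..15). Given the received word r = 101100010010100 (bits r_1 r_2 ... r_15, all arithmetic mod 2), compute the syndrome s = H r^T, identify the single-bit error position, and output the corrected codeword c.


s = (1, 0, 0, 0)^T, error position = 8, corrected codeword c = 101100000010100

Compute s = H r^T mod 2 one row at a time:
  s_1 = 1 + 0 + 0 + 1 + 0 + 1 + 0 + 0 = 3 ≡ 1 (mod 2).
  s_2 = 1 + 0 + 0 + 0 + 0 + 1 + 0 + 0 = 2 ≡ 0 (mod 2).
  s_3 = 0 + 1 + 0 + 0 + 0 + 1 + 0 + 0 = 2 ≡ 0 (mod 2).
  s_4 = 1 + 1 + 0 + 0 + 0 + 1 + 1 + 0 = 4 ≡ 0 (mod 2).
s = (1, 0, 0, 0)^T — this equals column 8 of H (binary 1000), so error is at position 8.
Correct: flip bit 8 of r = 101100010010100 to get c = 101100000010100.


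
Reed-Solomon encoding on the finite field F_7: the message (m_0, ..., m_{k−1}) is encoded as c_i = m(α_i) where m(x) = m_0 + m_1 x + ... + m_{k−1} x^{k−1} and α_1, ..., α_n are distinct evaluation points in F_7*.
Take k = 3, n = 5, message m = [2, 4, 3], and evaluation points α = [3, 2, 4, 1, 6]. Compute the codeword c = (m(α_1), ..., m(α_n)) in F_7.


c = [6, 1, 3, 2, 1]

Message polynomial: m(x) = 2 + 4·x + 3·x^2 (mod 7).
For each evaluation point α_i, compute m(α_i) mod 7:
  α_1 = 3: Horner steps 3 → 6 → 6, so m(3) = 6.
  α_2 = 2: Horner steps 3 → 3 → 1, so m(2) = 1.
  α_3 = 4: Horner steps 3 → 2 → 3, so m(4) = 3.
  α_4 = 1: Horner steps 3 → 0 → 2, so m(1) = 2.
  α_5 = 6: Horner steps 3 → 1 → 1, so m(6) = 1.
Codeword c = [6, 1, 3, 2, 1] ∈ F_7^5.


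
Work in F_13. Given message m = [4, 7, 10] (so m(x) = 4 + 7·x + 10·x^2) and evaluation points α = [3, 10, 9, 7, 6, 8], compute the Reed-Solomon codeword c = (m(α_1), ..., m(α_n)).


c = [11, 8, 6, 10, 3, 11]

Message polynomial: m(x) = 4 + 7·x + 10·x^2 (mod 13).
For each evaluation point α_i, compute m(α_i) mod 13:
  α_1 = 3: Horner steps 10 → 11 → 11, so m(3) = 11.
  α_2 = 10: Horner steps 10 → 3 → 8, so m(10) = 8.
  α_3 = 9: Horner steps 10 → 6 → 6, so m(9) = 6.
  α_4 = 7: Horner steps 10 → 12 → 10, so m(7) = 10.
  α_5 = 6: Horner steps 10 → 2 → 3, so m(6) = 3.
  α_6 = 8: Horner steps 10 → 9 → 11, so m(8) = 11.
Codeword c = [11, 8, 6, 10, 3, 11] ∈ F_13^6.


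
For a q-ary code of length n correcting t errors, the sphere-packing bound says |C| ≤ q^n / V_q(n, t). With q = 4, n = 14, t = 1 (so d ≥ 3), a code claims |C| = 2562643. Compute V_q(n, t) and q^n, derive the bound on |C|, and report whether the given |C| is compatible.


V_q(n, t) = 43, q^n = 268435456, Hamming bound = 6242685, |C| = 2562643 ≤ bound (satisfied).

Step 1: Compute V_q(n, t) = Σ_{j=0}^1 C(n, j) (q−1)^j.
  j = 0: C(14,0)·(3)^0 = 1·1 = 1.
  j = 1: C(14,1)·(3)^1 = 14·3 = 42.
  V_q(n, t) = 1 + 42 = 43.
Step 2: q^n = 4^14 = 268435456.
Step 3: Hamming bound ⌊q^n / V_q(n,t)⌋ = ⌊268435456/43⌋ = 6242685.
Step 4: Compare |C| = 2562643 to 6242685: satisfied.
The claimed |C| lies below the Hamming bound.


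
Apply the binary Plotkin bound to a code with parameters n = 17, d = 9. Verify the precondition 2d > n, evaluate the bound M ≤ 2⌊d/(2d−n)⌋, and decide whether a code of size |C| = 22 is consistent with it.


Plotkin bound M ≤ 18; given |C| = 22 > bound (violated).

Check applicability: 2d = 18, n = 17.
2d − n = 1 > 0, so Plotkin applies.
Compute d/(2d−n) = 9/1 ≈ 9.0000.
⌊d/(2d−n)⌋ = 9.
Plotkin bound: M ≤ 2·9 = 18.
Given |C| = 22, check: VIOLATED.
This |C| is above the Plotkin bound, so no binary code with n = 17, d = 9 and 22 codewords exists.


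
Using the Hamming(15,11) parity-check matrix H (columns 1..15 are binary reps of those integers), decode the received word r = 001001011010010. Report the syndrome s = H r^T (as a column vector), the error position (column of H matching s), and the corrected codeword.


s = (0, 0, 0, 1)^T, error position = 1, corrected codeword c = 101001011010010

Compute s = H r^T mod 2 one row at a time:
  s_1 = 1 + 1 + 0 + 1 + 0 + 0 + 1 + 0 = 4 ≡ 0 (mod 2).
  s_2 = 0 + 0 + 1 + 0 + 0 + 0 + 1 + 0 = 2 ≡ 0 (mod 2).
  s_3 = 0 + 1 + 1 + 0 + 0 + 1 + 1 + 0 = 4 ≡ 0 (mod 2).
  s_4 = 0 + 1 + 0 + 0 + 1 + 1 + 0 + 0 = 3 ≡ 1 (mod 2).
s = (0, 0, 0, 1)^T — this equals column 1 of H (binary 0001), so error is at position 1.
Correct: flip bit 1 of r = 001001011010010 to get c = 101001011010010.


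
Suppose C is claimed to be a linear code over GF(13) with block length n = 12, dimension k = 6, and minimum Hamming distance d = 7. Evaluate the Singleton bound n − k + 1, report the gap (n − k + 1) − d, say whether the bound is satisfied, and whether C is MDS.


Singleton RHS = n − k + 1 = 7, slack = 0, bound satisfied, MDS.

Singleton bound: d ≤ n − k + 1.
Here n = 12, k = 6, so n − k + 1 = 7.
Given d = 7, check d ≤ 7: YES.
Slack = (n − k + 1) − d = 0.
The code is MDS (slack = 0).
Description: the claimed parameters are [12, 6, 7]_13; such a code would be MDS (meets Singleton bound).


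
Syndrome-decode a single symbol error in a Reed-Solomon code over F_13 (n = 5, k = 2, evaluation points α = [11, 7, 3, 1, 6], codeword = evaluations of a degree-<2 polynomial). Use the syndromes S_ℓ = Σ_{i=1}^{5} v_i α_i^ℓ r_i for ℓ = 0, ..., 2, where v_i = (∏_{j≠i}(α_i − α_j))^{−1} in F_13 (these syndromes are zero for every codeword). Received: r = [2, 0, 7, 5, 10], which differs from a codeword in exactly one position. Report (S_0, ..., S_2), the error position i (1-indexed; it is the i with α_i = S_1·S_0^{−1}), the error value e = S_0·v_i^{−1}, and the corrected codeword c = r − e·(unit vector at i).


S = (10, 5, 9), error at position 2, error magnitude e = 2, c = [2, 11, 7, 5, 10].

Step 1: column multipliers v_i = (∏_{j≠i}(α_i − α_j))^{−1} mod 13.
  i = 1 (α = 11): (11−7)(11−3)(11−1)(11−6) = 4·8·10·5 = 1600 ≡ 1, so v_1 = 1^{−1} = 1 (mod 13).
  i = 2 (α = 7): (7−11)(7−3)(7−1)(7−6) = (−4)·4·6·1 = −96 ≡ 8, so v_2 = 8^{−1} = 5 (mod 13).
  i = 3 (α = 3): (3−11)(3−7)(3−1)(3−6) = (−8)·(−4)·2·(−3) = −192 ≡ 3, so v_3 = 3^{−1} = 9 (mod 13).
  i = 4 (α = 1): (1−11)(1−7)(1−3)(1−6) = (−10)·(−6)·(−2)·(−5) = 600 ≡ 2, so v_4 = 2^{−1} = 7 (mod 13).
  i = 5 (α = 6): (6−11)(6−7)(6−3)(6−1) = (−5)·(−1)·3·5 = 75 ≡ 10, so v_5 = 10^{−1} = 4 (mod 13).
  v = [1, 5, 9, 7, 4].
Step 2: syndromes of r = [2, 0, 7, 5, 10] (all sums mod 13).
  S_0 = Σ v_i r_i = 1·2 + 5·0 + 9·7 + 7·5 + 4·10 = 140 ≡ 10.
  S_1 = Σ v_i α_i r_i = 1·11·2 + 5·7·0 + 9·3·7 + 7·1·5 + 4·6·10 = 486 ≡ 5.
  α_i^2 mod 13 = [4, 10, 9, 1, 10].
  S_2 = Σ v_i α_i^2 r_i = 1·4·2 + 5·10·0 + 9·9·7 + 7·1·5 + 4·10·10 = 1010 ≡ 9.
  S = (10, 5, 9) ≠ 0, so r is not a codeword (an error is present).
Step 3: locate the error. For a single error e at position i, S_ℓ = v_i·e·α_i^ℓ, so α_err = S_1/S_0.
  S_0^{−1} = 10^{−1} = 4 (mod 13), so α_err = 5·4 = 20 ≡ 7 = α_2. Error position i = 2.
  Consistency check: S_2/S_1 = 9·8 = 72 ≡ 7 = α_err ✓ (single-error assumption holds).
Step 4: error magnitude e = S_0/v_2 = S_0·∏_{j≠2}(α_2 − α_j) = 10·8 = 80 ≡ 2 (mod 13).
Step 5: correct position 2: c_2 = r_2 − e = 0 − 2 ≡ 11 (mod 13). Hence c = [2, 11, 7, 5, 10].
  Check: interpolating c through the α_i gives m(x) = 4 + 1·x (degree < 2) with m(α_i) = c_i for every i, so c is indeed a codeword.
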